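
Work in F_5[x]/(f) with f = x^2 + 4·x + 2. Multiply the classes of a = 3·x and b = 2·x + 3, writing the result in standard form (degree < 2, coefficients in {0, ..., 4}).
Multiply as integer polynomials: a · b = 6·x^2 + 9·x. Reducing coefficients mod 5: a · b ≡ x^2 + 4·x. Now divide by f(x) = x^2 + 4·x + 2 in F_5[x], eliminating the leading term at each step:
  leading term x^2: subtract (1)·f(x) = x^2 + 4·x + 2, leaving 3 (coefficients mod 5)
The degree is now < 2, so this is the remainder. Hence a · b ≡ 3 in F_5[x]/(f).

Final answer: a · b ≡ 3 (mod f(x))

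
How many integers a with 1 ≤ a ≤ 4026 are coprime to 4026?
1200

The number of a ∈ {1, ..., 4026} with gcd(a, 4026) = 1 is by definition Euler's totient φ(4026). φ is multiplicative, with φ(p^e) = p^e − p^(e−1). Factorise 4026 = 2 · 3 · 11 · 61. Then
  φ(4026) = (2 − 1) · (3 − 1) · (11 − 1) · (61 − 1) = 1 · 2 · 10 · 60 = 1200.
So there are 1200 such integers.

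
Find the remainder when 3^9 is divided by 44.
15

Use repeated squaring. Binary(9) = 1001. Walk through the bits of the exponent 9 left-to-right: at each bit after the leading one, square the running value, then multiply by 3 if the bit is 1 (always reducing mod 44):
  bit 1 = 1 (leading): start with 3.
  bit 2 = 0: square 3^2 = 9 (mod 44).
  bit 3 = 0: square 9^2 = 81 ≡ 37 (mod 44).
  bit 4 = 1: square 37^2 = 1369 ≡ 5; bit is 1, so multiply 5·3 = 15 (mod 44).
Final value: 3^9 ≡ 15 (mod 44).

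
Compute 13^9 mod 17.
Use repeated squaring. Binary(9) = 1001. Walk through the bits of the exponent 9 left-to-right: at each bit after the leading one, square the running value, then multiply by 13 if the bit is 1 (always reducing mod 17):
  bit 1 = 1 (leading): start with 13.
  bit 2 = 0: square 13^2 = 169 ≡ 16 (mod 17).
  bit 3 = 0: square 16^2 = 256 ≡ 1 (mod 17).
  bit 4 = 1: square 1^2 = 1; bit is 1, so multiply 1·13 = 13 (mod 17).
Final value: 13^9 ≡ 13 (mod 17).

Final answer: 13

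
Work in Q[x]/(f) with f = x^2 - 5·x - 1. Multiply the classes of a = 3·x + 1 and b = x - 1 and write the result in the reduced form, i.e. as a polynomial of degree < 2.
a · b ≡ 13·x + 2 (mod f(x))

First multiply in Q[x] without reducing: a · b = 3·x^2 - 2·x - 1. Now divide by f(x) = x^2 - 5·x - 1, eliminating the leading term at each step:
  leading term 3·x^2: subtract (3)·f(x) = 3·x^2 - 15·x - 3, leaving 13·x + 2
The degree is now < 2, so this is the remainder. Hence a · b ≡ 13·x + 2 in Q[x]/(f).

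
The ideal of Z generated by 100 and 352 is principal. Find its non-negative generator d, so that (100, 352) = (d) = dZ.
In the PID Z, (a, b) is generated by gcd(a, b). Compute gcd(352, 100) with the extended Euclidean algorithm, tracking rows (r, s, t) with s·352 + t·100 = r:
  row A: (352, 1, 0)   [1·352 + 0·100 = 352]
  row B: (100, 0, 1)   [0·352 + 1·100 = 100]
  352 = 3·100 + 52   → row C = row A − 3·row B = (52, 1, −3)   [check: 1·352 − 3·100 = 52]
  100 = 1·52 + 48   → row D = row B − 1·row C = (48, −1, 4)   [check: −1·352 + 4·100 = 48]
  52 = 1·48 + 4   → row E = row C − 1·row D = (4, 2, −7)   [check: 2·352 − 7·100 = 4]
  48 = 12·4 + 0   → remainder 0, stop. gcd = 4 (last nonzero row E).
So gcd(100, 352) = 4, with Bézout identity 2·352 − 7·100 = 4. Containment (⊇): the Bézout identity exhibits 4 as an element of (100, 352), giving (4) ⊆ (100, 352). Containment (⊆): since 4 | 100 and 4 | 352 (100 = 4·25, 352 = 4·88), every Z-linear combination of 100 and 352 is divisible by 4, so (100, 352) ⊆ (4). Therefore (100, 352) = (4), d = 4.

Final answer: (100, 352) = (4); d = 4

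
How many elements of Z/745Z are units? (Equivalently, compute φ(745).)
An element a ∈ Z/745Z is a unit iff gcd(a, 745) = 1, so the number of units is φ(745). φ is multiplicative, with φ(p^e) = p^e − p^(e−1). Factorise 745 = 5 · 149. Then
  φ(745) = (5 − 1) · (149 − 1) = 4 · 148 = 592.

Final answer: Z/745Z has φ(745) = 592 units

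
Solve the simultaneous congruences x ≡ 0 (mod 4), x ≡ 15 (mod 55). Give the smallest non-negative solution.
The moduli 4, 55 are pairwise coprime, so by the CRT there is a unique solution mod 4·55 = 220.
Solve by successive substitution. Start with x ≡ 0 (mod 4).
  Combine with x ≡ 15 (mod 55): write x = 4·t and require 4·t ≡ 15 (mod 55). Since 4^(−1) ≡ 14 (mod 55), t ≡ 14·15 ≡ 45 (mod 55). So x ≡ 4·45 = 180 (mod 220).
Unique solution in [0, 220): x = 180.

Final answer: x ≡ 180 (mod 220); the representative in [0, 220) is 180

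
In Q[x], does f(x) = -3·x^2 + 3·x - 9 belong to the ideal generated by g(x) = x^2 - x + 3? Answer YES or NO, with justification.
In Q[x] the ideal (g) consists of all multiples of g, so f ∈ (g) iff g | f, i.e. iff the remainder of f on division by g is 0. Divide f by g (g is monic, so eliminate the leading term of the running remainder at each step):
  leading term -3·x^2: subtract (-3)·g(x) = -3·x^2 + 3·x - 9, leaving 0
The remainder is 0, so f(x) = g(x) · h(x) with h(x) = -3. Hence g | f, i.e. f ∈ (g).

Final answer: YES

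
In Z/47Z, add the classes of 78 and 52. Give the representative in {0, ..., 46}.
36

Reduce the summands first: 78 ≡ 31, 52 ≡ 5 (mod 47), so 78 + 52 ≡ 31 + 5 (mod 47). 31 + 5 = 36; 36 = 0·47 + 36, so (78 + 52) mod 47 = 36.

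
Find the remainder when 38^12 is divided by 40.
Use repeated squaring. Binary(12) = 1100. Walk through the bits of the exponent 12 left-to-right: at each bit after the leading one, square the running value, then multiply by 38 if the bit is 1 (always reducing mod 40):
  bit 1 = 1 (leading): start with 38.
  bit 2 = 1: square 38^2 = 1444 ≡ 4; bit is 1, so multiply 4·38 = 152 ≡ 32 (mod 40).
  bit 3 = 0: square 32^2 = 1024 ≡ 24 (mod 40).
  bit 4 = 0: square 24^2 = 576 ≡ 16 (mod 40).
Final value: 38^12 ≡ 16 (mod 40).

Final answer: 16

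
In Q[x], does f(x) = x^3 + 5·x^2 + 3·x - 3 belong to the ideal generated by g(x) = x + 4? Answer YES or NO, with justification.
In Q[x] the ideal (g) consists of all multiples of g, so f ∈ (g) iff g | f, i.e. iff the remainder of f on division by g is 0. Divide f by g (g is monic, so eliminate the leading term of the running remainder at each step):
  leading term x^3: subtract (x^2)·g(x) = x^3 + 4·x^2, leaving x^2 + 3·x - 3
  leading term x^2: subtract (x)·g(x) = x^2 + 4·x, leaving -x - 3
  leading term -x: subtract (-1)·g(x) = -x - 4, leaving 1
The remainder r(x) = 1 ≠ 0 (and deg r < deg g), so g ∤ f, i.e. f ∉ (g).

Final answer: NO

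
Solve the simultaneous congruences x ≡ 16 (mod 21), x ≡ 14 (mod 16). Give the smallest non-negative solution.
x ≡ 142 (mod 336); the representative in [0, 336) is 142

The moduli 21, 16 are pairwise coprime, so by the CRT there is a unique solution mod 21·16 = 336.
Solve by successive substitution. Start with x ≡ 16 (mod 21).
  Combine with x ≡ 14 (mod 16): write x = 16 + 21·t and require 16 + 21·t ≡ 14 (mod 16), i.e. 21·t ≡ 14 − 16 ≡ 14 (mod 16). Since 21^(−1) ≡ 13 (mod 16) (21 ≡ 5 (mod 16)), t ≡ 13·14 ≡ 6 (mod 16). So x ≡ 16 + 21·6 = 142 (mod 336).
Unique solution in [0, 336): x = 142.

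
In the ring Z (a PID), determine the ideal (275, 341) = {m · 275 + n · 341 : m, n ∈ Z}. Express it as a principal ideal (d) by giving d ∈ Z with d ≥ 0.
(275, 341) = (11); d = 11

In the PID Z, (a, b) is generated by gcd(a, b). Compute gcd(341, 275) with the extended Euclidean algorithm, tracking rows (r, s, t) with s·341 + t·275 = r:
  row A: (341, 1, 0)   [1·341 + 0·275 = 341]
  row B: (275, 0, 1)   [0·341 + 1·275 = 275]
  341 = 1·275 + 66   → row C = row A − 1·row B = (66, 1, −1)   [check: 1·341 − 1·275 = 66]
  275 = 4·66 + 11   → row D = row B − 4·row C = (11, −4, 5)   [check: −4·341 + 5·275 = 11]
  66 = 6·11 + 0   → remainder 0, stop. gcd = 11 (last nonzero row D).
So gcd(275, 341) = 11, with Bézout identity −4·341 + 5·275 = 11. Containment (⊇): the Bézout identity exhibits 11 as an element of (275, 341), giving (11) ⊆ (275, 341). Containment (⊆): since 11 | 275 and 11 | 341 (275 = 11·25, 341 = 11·31), every Z-linear combination of 275 and 341 is divisible by 11, so (275, 341) ⊆ (11). Therefore (275, 341) = (11), d = 11.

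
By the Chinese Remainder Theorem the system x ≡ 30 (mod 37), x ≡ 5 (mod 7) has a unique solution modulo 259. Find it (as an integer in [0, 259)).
The moduli 37, 7 are pairwise coprime, so by the CRT there is a unique solution mod 37·7 = 259.
Solve by successive substitution. Start with x ≡ 30 (mod 37).
  Combine with x ≡ 5 (mod 7): write x = 30 + 37·t and require 30 + 37·t ≡ 5 (mod 7), i.e. 37·t ≡ 5 − 30 ≡ 3 (mod 7). Since 37^(−1) ≡ 4 (mod 7) (37 ≡ 2 (mod 7)), t ≡ 4·3 ≡ 5 (mod 7). So x ≡ 30 + 37·5 = 215 (mod 259).
Unique solution in [0, 259): x = 215.

Final answer: x ≡ 215 (mod 259); the representative in [0, 259) is 215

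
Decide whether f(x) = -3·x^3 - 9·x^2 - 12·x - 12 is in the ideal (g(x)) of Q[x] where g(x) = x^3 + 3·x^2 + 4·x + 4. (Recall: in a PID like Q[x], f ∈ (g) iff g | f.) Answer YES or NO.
In Q[x] the ideal (g) consists of all multiples of g, so f ∈ (g) iff g | f, i.e. iff the remainder of f on division by g is 0. Divide f by g (g is monic, so eliminate the leading term of the running remainder at each step):
  leading term -3·x^3: subtract (-3)·g(x) = -3·x^3 - 9·x^2 - 12·x - 12, leaving 0
The remainder is 0, so f(x) = g(x) · h(x) with h(x) = -3. Hence g | f, i.e. f ∈ (g).

Final answer: YES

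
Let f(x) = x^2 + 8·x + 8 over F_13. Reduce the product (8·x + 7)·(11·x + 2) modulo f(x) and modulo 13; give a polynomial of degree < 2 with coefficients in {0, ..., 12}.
Multiply as integer polynomials: a · b = 88·x^2 + 93·x + 14. Reducing coefficients mod 13: a · b ≡ 10·x^2 + 2·x + 1. Now divide by f(x) = x^2 + 8·x + 8 in F_13[x], eliminating the leading term at each step:
  leading term 10·x^2: subtract (10)·f(x) = 10·x^2 + 2·x + 2, leaving 12 (coefficients mod 13)
The degree is now < 2, so this is the remainder. Hence a · b ≡ 12 in F_13[x]/(f).

Final answer: a · b ≡ 12 (mod f(x))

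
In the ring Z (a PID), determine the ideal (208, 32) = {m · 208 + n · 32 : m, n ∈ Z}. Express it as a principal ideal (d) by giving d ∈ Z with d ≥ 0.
(208, 32) = (16); d = 16

In the PID Z, (a, b) is generated by gcd(a, b). Compute gcd(208, 32) with the extended Euclidean algorithm, tracking rows (r, s, t) with s·208 + t·32 = r:
  row A: (208, 1, 0)   [1·208 + 0·32 = 208]
  row B: (32, 0, 1)   [0·208 + 1·32 = 32]
  208 = 6·32 + 16   → row C = row A − 6·row B = (16, 1, −6)   [check: 1·208 − 6·32 = 16]
  32 = 2·16 + 0   → remainder 0, stop. gcd = 16 (last nonzero row C).
So gcd(208, 32) = 16, with Bézout identity 1·208 − 6·32 = 16. Containment (⊇): the Bézout identity exhibits 16 as an element of (208, 32), giving (16) ⊆ (208, 32). Containment (⊆): since 16 | 208 and 16 | 32 (208 = 16·13, 32 = 16·2), every Z-linear combination of 208 and 32 is divisible by 16, so (208, 32) ⊆ (16). Therefore (208, 32) = (16), d = 16.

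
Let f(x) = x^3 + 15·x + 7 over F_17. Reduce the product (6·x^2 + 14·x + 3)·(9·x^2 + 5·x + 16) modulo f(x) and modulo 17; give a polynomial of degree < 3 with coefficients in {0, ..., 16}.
a · b ≡ 12·x^2 + 3·x + 10 (mod f(x))

Multiply as integer polynomials: a · b = 54·x^4 + 156·x^3 + 193·x^2 + 239·x + 48. Reducing coefficients mod 17: a · b ≡ 3·x^4 + 3·x^3 + 6·x^2 + x + 14. Now divide by f(x) = x^3 + 15·x + 7 in F_17[x], eliminating the leading term at each step:
  leading term 3·x^4: subtract (3·x)·f(x) = 3·x^4 + 11·x^2 + 4·x, leaving 3·x^3 + 12·x^2 + 14·x + 14 (coefficients mod 17)
  leading term 3·x^3: subtract (3)·f(x) = 3·x^3 + 11·x + 4, leaving 12·x^2 + 3·x + 10 (coefficients mod 17)
The degree is now < 3, so this is the remainder. Hence a · b ≡ 12·x^2 + 3·x + 10 in F_17[x]/(f).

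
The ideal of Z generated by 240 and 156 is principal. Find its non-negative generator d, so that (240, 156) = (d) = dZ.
In the PID Z, (a, b) is generated by gcd(a, b). Compute gcd(240, 156) with the extended Euclidean algorithm, tracking rows (r, s, t) with s·240 + t·156 = r:
  row A: (240, 1, 0)   [1·240 + 0·156 = 240]
  row B: (156, 0, 1)   [0·240 + 1·156 = 156]
  240 = 1·156 + 84   → row C = row A − 1·row B = (84, 1, −1)   [check: 1·240 − 1·156 = 84]
  156 = 1·84 + 72   → row D = row B − 1·row C = (72, −1, 2)   [check: −1·240 + 2·156 = 72]
  84 = 1·72 + 12   → row E = row C − 1·row D = (12, 2, −3)   [check: 2·240 − 3·156 = 12]
  72 = 6·12 + 0   → remainder 0, stop. gcd = 12 (last nonzero row E).
So gcd(240, 156) = 12, with Bézout identity 2·240 − 3·156 = 12. Containment (⊇): the Bézout identity exhibits 12 as an element of (240, 156), giving (12) ⊆ (240, 156). Containment (⊆): since 12 | 240 and 12 | 156 (240 = 12·20, 156 = 12·13), every Z-linear combination of 240 and 156 is divisible by 12, so (240, 156) ⊆ (12). Therefore (240, 156) = (12), d = 12.

Final answer: (240, 156) = (12); d = 12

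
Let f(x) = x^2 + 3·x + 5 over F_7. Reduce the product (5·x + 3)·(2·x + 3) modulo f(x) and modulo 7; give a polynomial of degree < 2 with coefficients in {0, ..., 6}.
Multiply as integer polynomials: a · b = 10·x^2 + 21·x + 9. Reducing coefficients mod 7: a · b ≡ 3·x^2 + 2. Now divide by f(x) = x^2 + 3·x + 5 in F_7[x], eliminating the leading term at each step:
  leading term 3·x^2: subtract (3)·f(x) = 3·x^2 + 2·x + 1, leaving 5·x + 1 (coefficients mod 7)
The degree is now < 2, so this is the remainder. Hence a · b ≡ 5·x + 1 in F_7[x]/(f).

Final answer: a · b ≡ 5·x + 1 (mod f(x))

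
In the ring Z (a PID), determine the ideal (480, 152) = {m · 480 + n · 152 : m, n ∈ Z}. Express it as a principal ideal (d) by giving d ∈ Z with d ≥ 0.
In the PID Z, (a, b) is generated by gcd(a, b). Compute gcd(480, 152) with the extended Euclidean algorithm, tracking rows (r, s, t) with s·480 + t·152 = r:
  row A: (480, 1, 0)   [1·480 + 0·152 = 480]
  row B: (152, 0, 1)   [0·480 + 1·152 = 152]
  480 = 3·152 + 24   → row C = row A − 3·row B = (24, 1, −3)   [check: 1·480 − 3·152 = 24]
  152 = 6·24 + 8   → row D = row B − 6·row C = (8, −6, 19)   [check: −6·480 + 19·152 = 8]
  24 = 3·8 + 0   → remainder 0, stop. gcd = 8 (last nonzero row D).
So gcd(480, 152) = 8, with Bézout identity −6·480 + 19·152 = 8. Containment (⊇): the Bézout identity exhibits 8 as an element of (480, 152), giving (8) ⊆ (480, 152). Containment (⊆): since 8 | 480 and 8 | 152 (480 = 8·60, 152 = 8·19), every Z-linear combination of 480 and 152 is divisible by 8, so (480, 152) ⊆ (8). Therefore (480, 152) = (8), d = 8.

Final answer: (480, 152) = (8); d = 8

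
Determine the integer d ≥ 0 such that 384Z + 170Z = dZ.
In the PID Z, (a, b) is generated by gcd(a, b). Compute gcd(384, 170) with the extended Euclidean algorithm, tracking rows (r, s, t) with s·384 + t·170 = r:
  row A: (384, 1, 0)   [1·384 + 0·170 = 384]
  row B: (170, 0, 1)   [0·384 + 1·170 = 170]
  384 = 2·170 + 44   → row C = row A − 2·row B = (44, 1, −2)   [check: 1·384 − 2·170 = 44]
  170 = 3·44 + 38   → row D = row B − 3·row C = (38, −3, 7)   [check: −3·384 + 7·170 = 38]
  44 = 1·38 + 6   → row E = row C − 1·row D = (6, 4, −9)   [check: 4·384 − 9·170 = 6]
  38 = 6·6 + 2   → row F = row D − 6·row E = (2, −27, 61)   [check: −27·384 + 61·170 = 2]
  6 = 3·2 + 0   → remainder 0, stop. gcd = 2 (last nonzero row F).
So gcd(384, 170) = 2, with Bézout identity −27·384 + 61·170 = 2. Containment (⊇): the Bézout identity exhibits 2 as an element of (384, 170), giving (2) ⊆ (384, 170). Containment (⊆): since 2 | 384 and 2 | 170 (384 = 2·192, 170 = 2·85), every Z-linear combination of 384 and 170 is divisible by 2, so (384, 170) ⊆ (2). Therefore (384, 170) = (2), d = 2.

Final answer: (384, 170) = (2); d = 2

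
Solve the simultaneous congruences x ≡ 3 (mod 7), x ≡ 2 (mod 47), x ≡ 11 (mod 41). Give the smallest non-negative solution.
x ≡ 10671 (mod 13489); the representative in [0, 13489) is 10671

The moduli 7, 47, 41 are pairwise coprime, so by the CRT there is a unique solution mod 7·47·41 = 13489.
Solve by successive substitution. Start with x ≡ 3 (mod 7).
  Combine with x ≡ 2 (mod 47): write x = 3 + 7·t and require 3 + 7·t ≡ 2 (mod 47), i.e. 7·t ≡ 2 − 3 ≡ 46 (mod 47). Since 7^(−1) ≡ 27 (mod 47), t ≡ 27·46 ≡ 20 (mod 47). So x ≡ 3 + 7·20 = 143 (mod 329).
  Combine with x ≡ 11 (mod 41): write x = 143 + 329·t and require 143 + 329·t ≡ 11 (mod 41), i.e. 329·t ≡ 11 − 143 ≡ 32 (mod 41). Since 329^(−1) ≡ 1 (mod 41) (329 ≡ 1 (mod 41)), t ≡ 1·32 ≡ 32 (mod 41). So x ≡ 143 + 329·32 = 10671 (mod 13489).
Unique solution in [0, 13489): x = 10671.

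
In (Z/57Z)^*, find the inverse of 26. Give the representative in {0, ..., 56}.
Apply the extended Euclidean algorithm to (57, 26), tracking rows (r, s, t) with s·57 + t·26 = r. Each division r_prev = q·r_cur + r_new produces the new row as (previous row) − q·(current row):
  row A: (57, 1, 0)   [1·57 + 0·26 = 57]
  row B: (26, 0, 1)   [0·57 + 1·26 = 26]
  57 = 2·26 + 5   → row C = row A − 2·row B = (5, 1, −2)   [check: 1·57 − 2·26 = 5]
  26 = 5·5 + 1   → row D = row B − 5·row C = (1, −5, 11)   [check: −5·57 + 11·26 = 1]
  5 = 5·1 + 0   → remainder 0, stop. gcd = 1 (last nonzero row D).
The gcd is 1, so 26 is invertible mod 57. The last nonzero row gives −5·57 + 11·26 = 1, so t = 11. So 26^(−1) ≡ 11 (mod 57). Verify: 26 · 11 = 286 ≡ 1 (mod 57). ✓

Final answer: 26^(−1) ≡ 11 (mod 57)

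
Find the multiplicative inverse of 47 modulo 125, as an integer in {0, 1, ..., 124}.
Apply the extended Euclidean algorithm to (125, 47), tracking rows (r, s, t) with s·125 + t·47 = r. Each division r_prev = q·r_cur + r_new produces the new row as (previous row) − q·(current row):
  row A: (125, 1, 0)   [1·125 + 0·47 = 125]
  row B: (47, 0, 1)   [0·125 + 1·47 = 47]
  125 = 2·47 + 31   → row C = row A − 2·row B = (31, 1, −2)   [check: 1·125 − 2·47 = 31]
  47 = 1·31 + 16   → row D = row B − 1·row C = (16, −1, 3)   [check: −1·125 + 3·47 = 16]
  31 = 1·16 + 15   → row E = row C − 1·row D = (15, 2, −5)   [check: 2·125 − 5·47 = 15]
  16 = 1·15 + 1   → row F = row D − 1·row E = (1, −3, 8)   [check: −3·125 + 8·47 = 1]
  15 = 15·1 + 0   → remainder 0, stop. gcd = 1 (last nonzero row F).
The gcd is 1, so 47 is invertible mod 125. The last nonzero row gives −3·125 + 8·47 = 1, so t = 8. So 47^(−1) ≡ 8 (mod 125). Verify: 47 · 8 = 376 ≡ 1 (mod 125). ✓

Final answer: 47^(−1) ≡ 8 (mod 125)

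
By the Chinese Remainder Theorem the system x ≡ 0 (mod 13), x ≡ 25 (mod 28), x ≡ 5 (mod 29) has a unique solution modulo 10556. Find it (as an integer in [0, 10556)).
The moduli 13, 28, 29 are pairwise coprime, so by the CRT there is a unique solution mod 13·28·29 = 10556.
Solve by successive substitution. Start with x ≡ 0 (mod 13).
  Combine with x ≡ 25 (mod 28): write x = 13·t and require 13·t ≡ 25 (mod 28). Since 13^(−1) ≡ 13 (mod 28), t ≡ 13·25 ≡ 17 (mod 28). So x ≡ 13·17 = 221 (mod 364).
  Combine with x ≡ 5 (mod 29): write x = 221 + 364·t and require 221 + 364·t ≡ 5 (mod 29), i.e. 364·t ≡ 5 − 221 ≡ 16 (mod 29). Since 364^(−1) ≡ 20 (mod 29) (364 ≡ 16 (mod 29)), t ≡ 20·16 ≡ 1 (mod 29). So x ≡ 221 + 364·1 = 585 (mod 10556).
Unique solution in [0, 10556): x = 585.

Final answer: x ≡ 585 (mod 10556); the representative in [0, 10556) is 585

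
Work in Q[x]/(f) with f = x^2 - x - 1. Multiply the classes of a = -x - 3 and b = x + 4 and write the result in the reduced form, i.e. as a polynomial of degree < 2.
a · b ≡ -8·x - 13 (mod f(x))

First multiply in Q[x] without reducing: a · b = -x^2 - 7·x - 12. Now divide by f(x) = x^2 - x - 1, eliminating the leading term at each step:
  leading term -x^2: subtract (-1)·f(x) = -x^2 + x + 1, leaving -8·x - 13
The degree is now < 2, so this is the remainder. Hence a · b ≡ -8·x - 13 in Q[x]/(f).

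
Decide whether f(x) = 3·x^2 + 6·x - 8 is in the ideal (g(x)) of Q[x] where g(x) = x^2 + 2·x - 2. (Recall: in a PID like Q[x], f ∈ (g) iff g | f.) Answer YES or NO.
NO

In Q[x] the ideal (g) consists of all multiples of g, so f ∈ (g) iff g | f, i.e. iff the remainder of f on division by g is 0. Divide f by g (g is monic, so eliminate the leading term of the running remainder at each step):
  leading term 3·x^2: subtract (3)·g(x) = 3·x^2 + 6·x - 6, leaving -2
The remainder r(x) = -2 ≠ 0 (and deg r < deg g), so g ∤ f, i.e. f ∉ (g).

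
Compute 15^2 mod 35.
15

Use repeated squaring. Binary(2) = 10. Walk through the bits of the exponent 2 left-to-right: at each bit after the leading one, square the running value, then multiply by 15 if the bit is 1 (always reducing mod 35):
  bit 1 = 1 (leading): start with 15.
  bit 2 = 0: square 15^2 = 225 ≡ 15 (mod 35).
Final value: 15^2 ≡ 15 (mod 35).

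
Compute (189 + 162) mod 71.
Reduce the summands first: 189 ≡ 47, 162 ≡ 20 (mod 71), so 189 + 162 ≡ 47 + 20 (mod 71). 47 + 20 = 67; 67 = 0·71 + 67, so (189 + 162) mod 71 = 67.

Final answer: 67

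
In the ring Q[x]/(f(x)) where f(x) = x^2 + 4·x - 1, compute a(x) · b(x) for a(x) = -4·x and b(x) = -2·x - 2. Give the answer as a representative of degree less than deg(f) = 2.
a · b ≡ 8 - 24·x (mod f(x))

First multiply in Q[x] without reducing: a · b = 8·x^2 + 8·x. Now divide by f(x) = x^2 + 4·x - 1, eliminating the leading term at each step:
  leading term 8·x^2: subtract (8)·f(x) = 8·x^2 + 32·x - 8, leaving 8 - 24·x
The degree is now < 2, so this is the remainder. Hence a · b ≡ 8 - 24·x in Q[x]/(f).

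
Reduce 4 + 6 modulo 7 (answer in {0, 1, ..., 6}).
3

Both summands are already reduced mod 7. 4 + 6 = 10; 10 = 1·7 + 3, so (4 + 6) mod 7 = 3.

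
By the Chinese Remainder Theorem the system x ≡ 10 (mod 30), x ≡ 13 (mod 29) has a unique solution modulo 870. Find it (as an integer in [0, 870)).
The moduli 30, 29 are pairwise coprime, so by the CRT there is a unique solution mod 30·29 = 870.
Solve by successive substitution. Start with x ≡ 10 (mod 30).
  Combine with x ≡ 13 (mod 29): write x = 10 + 30·t and require 10 + 30·t ≡ 13 (mod 29), i.e. 30·t ≡ 13 − 10 ≡ 3 (mod 29). Since 30^(−1) ≡ 1 (mod 29) (30 ≡ 1 (mod 29)), t ≡ 1·3 ≡ 3 (mod 29). So x ≡ 10 + 30·3 = 100 (mod 870).
Unique solution in [0, 870): x = 100.

Final answer: x ≡ 100 (mod 870); the representative in [0, 870) is 100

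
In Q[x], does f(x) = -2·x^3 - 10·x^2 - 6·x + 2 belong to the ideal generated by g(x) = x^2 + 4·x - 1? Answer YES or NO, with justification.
YES

In Q[x] the ideal (g) consists of all multiples of g, so f ∈ (g) iff g | f, i.e. iff the remainder of f on division by g is 0. Divide f by g (g is monic, so eliminate the leading term of the running remainder at each step):
  leading term -2·x^3: subtract (-2·x)·g(x) = -2·x^3 - 8·x^2 + 2·x, leaving -2·x^2 - 8·x + 2
  leading term -2·x^2: subtract (-2)·g(x) = -2·x^2 - 8·x + 2, leaving 0
The remainder is 0, so f(x) = g(x) · h(x) with h(x) = -2·x - 2. Hence g | f, i.e. f ∈ (g).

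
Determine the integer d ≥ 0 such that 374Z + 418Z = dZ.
(374, 418) = (22); d = 22

In the PID Z, (a, b) is generated by gcd(a, b). Compute gcd(418, 374) with the extended Euclidean algorithm, tracking rows (r, s, t) with s·418 + t·374 = r:
  row A: (418, 1, 0)   [1·418 + 0·374 = 418]
  row B: (374, 0, 1)   [0·418 + 1·374 = 374]
  418 = 1·374 + 44   → row C = row A − 1·row B = (44, 1, −1)   [check: 1·418 − 1·374 = 44]
  374 = 8·44 + 22   → row D = row B − 8·row C = (22, −8, 9)   [check: −8·418 + 9·374 = 22]
  44 = 2·22 + 0   → remainder 0, stop. gcd = 22 (last nonzero row D).
So gcd(374, 418) = 22, with Bézout identity −8·418 + 9·374 = 22. Containment (⊇): the Bézout identity exhibits 22 as an element of (374, 418), giving (22) ⊆ (374, 418). Containment (⊆): since 22 | 374 and 22 | 418 (374 = 22·17, 418 = 22·19), every Z-linear combination of 374 and 418 is divisible by 22, so (374, 418) ⊆ (22). Therefore (374, 418) = (22), d = 22.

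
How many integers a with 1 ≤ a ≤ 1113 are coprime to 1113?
The number of a ∈ {1, ..., 1113} with gcd(a, 1113) = 1 is by definition Euler's totient φ(1113). φ is multiplicative, with φ(p^e) = p^e − p^(e−1). Factorise 1113 = 3 · 7 · 53. Then
  φ(1113) = (3 − 1) · (7 − 1) · (53 − 1) = 2 · 6 · 52 = 624.
So there are 624 such integers.

Final answer: 624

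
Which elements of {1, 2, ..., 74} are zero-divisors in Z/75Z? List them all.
An element a ∈ Z/75Z (with a ≠ 0) is a zero-divisor iff gcd(a, 75) > 1 (because a is a unit precisely when gcd(a, n) = 1, and in Z/nZ every nonzero, non-unit element is a zero-divisor). Scan a = 1, ..., 74 and keep those with gcd(a, 75) > 1:
  gcd(3, 75) = 3, gcd(5, 75) = 5, gcd(6, 75) = 3, gcd(9, 75) = 3, gcd(10, 75) = 5, gcd(12, 75) = 3, gcd(15, 75) = 15, gcd(18, 75) = 3, gcd(20, 75) = 5, gcd(21, 75) = 3, gcd(24, 75) = 3, gcd(25, 75) = 25, gcd(27, 75) = 3, gcd(30, 75) = 15, gcd(33, 75) = 3, gcd(35, 75) = 5, gcd(36, 75) = 3, gcd(39, 75) = 3, gcd(40, 75) = 5, gcd(42, 75) = 3, gcd(45, 75) = 15, gcd(48, 75) = 3, gcd(50, 75) = 25, gcd(51, 75) = 3, gcd(54, 75) = 3, gcd(55, 75) = 5, gcd(57, 75) = 3, gcd(60, 75) = 15, gcd(63, 75) = 3, gcd(65, 75) = 5, gcd(66, 75) = 3, gcd(69, 75) = 3, gcd(70, 75) = 5, gcd(72, 75) = 3.
All other a ∈ {1, ..., 74} have gcd(a, 75) = 1 and are units. So the nonzero zero-divisors are exactly the 34 values of a appearing in this scan.

Final answer: nonzero zero-divisors of Z/75Z = {3, 5, 6, 9, 10, 12, 15, 18, 20, 21, 24, 25, 27, 30, 33, 35, 36, 39, 40, 42, 45, 48, 50, 51, 54, 55, 57, 60, 63, 65, 66, 69, 70, 72}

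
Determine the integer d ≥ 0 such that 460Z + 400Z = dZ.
(460, 400) = (20); d = 20

In the PID Z, (a, b) is generated by gcd(a, b). Compute gcd(460, 400) with the extended Euclidean algorithm, tracking rows (r, s, t) with s·460 + t·400 = r:
  row A: (460, 1, 0)   [1·460 + 0·400 = 460]
  row B: (400, 0, 1)   [0·460 + 1·400 = 400]
  460 = 1·400 + 60   → row C = row A − 1·row B = (60, 1, −1)   [check: 1·460 − 1·400 = 60]
  400 = 6·60 + 40   → row D = row B − 6·row C = (40, −6, 7)   [check: −6·460 + 7·400 = 40]
  60 = 1·40 + 20   → row E = row C − 1·row D = (20, 7, −8)   [check: 7·460 − 8·400 = 20]
  40 = 2·20 + 0   → remainder 0, stop. gcd = 20 (last nonzero row E).
So gcd(460, 400) = 20, with Bézout identity 7·460 − 8·400 = 20. Containment (⊇): the Bézout identity exhibits 20 as an element of (460, 400), giving (20) ⊆ (460, 400). Containment (⊆): since 20 | 460 and 20 | 400 (460 = 20·23, 400 = 20·20), every Z-linear combination of 460 and 400 is divisible by 20, so (460, 400) ⊆ (20). Therefore (460, 400) = (20), d = 20.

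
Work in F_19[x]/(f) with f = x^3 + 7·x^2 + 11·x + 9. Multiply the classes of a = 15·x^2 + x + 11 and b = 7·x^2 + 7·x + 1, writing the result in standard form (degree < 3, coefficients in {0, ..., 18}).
Multiply as integer polynomials: a · b = 105·x^4 + 112·x^3 + 99·x^2 + 78·x + 11. Reducing coefficients mod 19: a · b ≡ 10·x^4 + 17·x^3 + 4·x^2 + 2·x + 11. Now divide by f(x) = x^3 + 7·x^2 + 11·x + 9 in F_19[x], eliminating the leading term at each step:
  leading term 10·x^4: subtract (10·x)·f(x) = 10·x^4 + 13·x^3 + 15·x^2 + 14·x, leaving 4·x^3 + 8·x^2 + 7·x + 11 (coefficients mod 19)
  leading term 4·x^3: subtract (4)·f(x) = 4·x^3 + 9·x^2 + 6·x + 17, leaving 18·x^2 + x + 13 (coefficients mod 19)
The degree is now < 3, so this is the remainder. Hence a · b ≡ 18·x^2 + x + 13 in F_19[x]/(f).

Final answer: a · b ≡ 18·x^2 + x + 13 (mod f(x))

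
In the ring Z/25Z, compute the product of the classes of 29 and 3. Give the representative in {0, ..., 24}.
Reduce the factors first: 29 ≡ 4 (mod 25), so 29 · 3 ≡ 4 · 3 (mod 25). 4 · 3 = 12. Dividing by 25: 12 = 0·25 + 12. So (29 · 3) mod 25 = 12.

Final answer: 12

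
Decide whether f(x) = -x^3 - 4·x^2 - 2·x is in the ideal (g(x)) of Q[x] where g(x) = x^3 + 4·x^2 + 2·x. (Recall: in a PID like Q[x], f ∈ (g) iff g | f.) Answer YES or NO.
In Q[x] the ideal (g) consists of all multiples of g, so f ∈ (g) iff g | f, i.e. iff the remainder of f on division by g is 0. Divide f by g (g is monic, so eliminate the leading term of the running remainder at each step):
  leading term -x^3: subtract (-1)·g(x) = -x^3 - 4·x^2 - 2·x, leaving 0
The remainder is 0, so f(x) = g(x) · h(x) with h(x) = -1. Hence g | f, i.e. f ∈ (g).

Final answer: YES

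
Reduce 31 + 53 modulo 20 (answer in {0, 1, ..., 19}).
4

Reduce the summands first: 31 ≡ 11, 53 ≡ 13 (mod 20), so 31 + 53 ≡ 11 + 13 (mod 20). 11 + 13 = 24; 24 = 1·20 + 4, so (31 + 53) mod 20 = 4.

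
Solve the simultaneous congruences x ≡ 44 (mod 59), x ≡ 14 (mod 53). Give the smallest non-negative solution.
x ≡ 2876 (mod 3127); the representative in [0, 3127) is 2876

The moduli 59, 53 are pairwise coprime, so by the CRT there is a unique solution mod 59·53 = 3127.
Solve by successive substitution. Start with x ≡ 44 (mod 59).
  Combine with x ≡ 14 (mod 53): write x = 44 + 59·t and require 44 + 59·t ≡ 14 (mod 53), i.e. 59·t ≡ 14 − 44 ≡ 23 (mod 53). Since 59^(−1) ≡ 9 (mod 53) (59 ≡ 6 (mod 53)), t ≡ 9·23 ≡ 48 (mod 53). So x ≡ 44 + 59·48 = 2876 (mod 3127).
Unique solution in [0, 3127): x = 2876.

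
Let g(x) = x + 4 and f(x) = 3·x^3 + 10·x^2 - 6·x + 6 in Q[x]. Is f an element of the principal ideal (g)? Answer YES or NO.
NO

In Q[x] the ideal (g) consists of all multiples of g, so f ∈ (g) iff g | f, i.e. iff the remainder of f on division by g is 0. Divide f by g (g is monic, so eliminate the leading term of the running remainder at each step):
  leading term 3·x^3: subtract (3·x^2)·g(x) = 3·x^3 + 12·x^2, leaving -2·x^2 - 6·x + 6
  leading term -2·x^2: subtract (-2·x)·g(x) = -2·x^2 - 8·x, leaving 2·x + 6
  leading term 2·x: subtract (2)·g(x) = 2·x + 8, leaving -2
The remainder r(x) = -2 ≠ 0 (and deg r < deg g), so g ∤ f, i.e. f ∉ (g).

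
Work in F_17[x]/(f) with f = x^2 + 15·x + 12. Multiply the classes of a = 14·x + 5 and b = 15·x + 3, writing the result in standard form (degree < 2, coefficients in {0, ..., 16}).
Multiply as integer polynomials: a · b = 210·x^2 + 117·x + 15. Reducing coefficients mod 17: a · b ≡ 6·x^2 + 15·x + 15. Now divide by f(x) = x^2 + 15·x + 12 in F_17[x], eliminating the leading term at each step:
  leading term 6·x^2: subtract (6)·f(x) = 6·x^2 + 5·x + 4, leaving 10·x + 11 (coefficients mod 17)
The degree is now < 2, so this is the remainder. Hence a · b ≡ 10·x + 11 in F_17[x]/(f).

Final answer: a · b ≡ 10·x + 11 (mod f(x))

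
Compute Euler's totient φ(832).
φ is multiplicative, with φ(p^e) = p^e − p^(e−1). Factorise 832 = 2^6 · 13. Then
  φ(832) = (2^6 − 2^5) · (13 − 1) = 32 · 12 = 384.

Final answer: φ(832) = 384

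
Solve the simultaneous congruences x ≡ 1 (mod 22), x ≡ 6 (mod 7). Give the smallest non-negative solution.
The moduli 22, 7 are pairwise coprime, so by the CRT there is a unique solution mod 22·7 = 154.
Solve by successive substitution. Start with x ≡ 1 (mod 22).
  Combine with x ≡ 6 (mod 7): write x = 1 + 22·t and require 1 + 22·t ≡ 6 (mod 7), i.e. 22·t ≡ 6 − 1 ≡ 5 (mod 7). Since 22^(−1) ≡ 1 (mod 7) (22 ≡ 1 (mod 7)), t ≡ 1·5 ≡ 5 (mod 7). So x ≡ 1 + 22·5 = 111 (mod 154).
Unique solution in [0, 154): x = 111.

Final answer: x ≡ 111 (mod 154); the representative in [0, 154) is 111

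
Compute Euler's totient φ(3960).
φ(3960) = 960

φ is multiplicative, with φ(p^e) = p^e − p^(e−1). Factorise 3960 = 2^3 · 3^2 · 5 · 11. Then
  φ(3960) = (2^3 − 2^2) · (3^2 − 3^1) · (5 − 1) · (11 − 1) = 4 · 6 · 4 · 10 = 960.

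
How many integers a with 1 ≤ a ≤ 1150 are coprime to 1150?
440

The number of a ∈ {1, ..., 1150} with gcd(a, 1150) = 1 is by definition Euler's totient φ(1150). φ is multiplicative, with φ(p^e) = p^e − p^(e−1). Factorise 1150 = 2 · 5^2 · 23. Then
  φ(1150) = (2 − 1) · (5^2 − 5^1) · (23 − 1) = 1 · 20 · 22 = 440.
So there are 440 such integers.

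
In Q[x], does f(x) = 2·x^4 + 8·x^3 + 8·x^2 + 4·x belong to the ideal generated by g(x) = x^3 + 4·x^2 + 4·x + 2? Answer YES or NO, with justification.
In Q[x] the ideal (g) consists of all multiples of g, so f ∈ (g) iff g | f, i.e. iff the remainder of f on division by g is 0. Divide f by g (g is monic, so eliminate the leading term of the running remainder at each step):
  leading term 2·x^4: subtract (2·x)·g(x) = 2·x^4 + 8·x^3 + 8·x^2 + 4·x, leaving 0
The remainder is 0, so f(x) = g(x) · h(x) with h(x) = 2·x. Hence g | f, i.e. f ∈ (g).

Final answer: YES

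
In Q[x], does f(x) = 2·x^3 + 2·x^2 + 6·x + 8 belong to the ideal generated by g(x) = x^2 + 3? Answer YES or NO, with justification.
NO

In Q[x] the ideal (g) consists of all multiples of g, so f ∈ (g) iff g | f, i.e. iff the remainder of f on division by g is 0. Divide f by g (g is monic, so eliminate the leading term of the running remainder at each step):
  leading term 2·x^3: subtract (2·x)·g(x) = 2·x^3 + 6·x, leaving 2·x^2 + 8
  leading term 2·x^2: subtract (2)·g(x) = 2·x^2 + 6, leaving 2
The remainder r(x) = 2 ≠ 0 (and deg r < deg g), so g ∤ f, i.e. f ∉ (g).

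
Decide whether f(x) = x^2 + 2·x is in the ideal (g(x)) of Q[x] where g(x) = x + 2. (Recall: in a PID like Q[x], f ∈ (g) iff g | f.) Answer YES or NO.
In Q[x] the ideal (g) consists of all multiples of g, so f ∈ (g) iff g | f, i.e. iff the remainder of f on division by g is 0. Divide f by g (g is monic, so eliminate the leading term of the running remainder at each step):
  leading term x^2: subtract (x)·g(x) = x^2 + 2·x, leaving 0
The remainder is 0, so f(x) = g(x) · h(x) with h(x) = x. Hence g | f, i.e. f ∈ (g).

Final answer: YES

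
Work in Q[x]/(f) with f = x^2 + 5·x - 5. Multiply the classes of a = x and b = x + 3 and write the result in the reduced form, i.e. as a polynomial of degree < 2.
First multiply in Q[x] without reducing: a · b = x^2 + 3·x. Now divide by f(x) = x^2 + 5·x - 5, eliminating the leading term at each step:
  leading term x^2: subtract (1)·f(x) = x^2 + 5·x - 5, leaving 5 - 2·x
The degree is now < 2, so this is the remainder. Hence a · b ≡ 5 - 2·x in Q[x]/(f).

Final answer: a · b ≡ 5 - 2·x (mod f(x))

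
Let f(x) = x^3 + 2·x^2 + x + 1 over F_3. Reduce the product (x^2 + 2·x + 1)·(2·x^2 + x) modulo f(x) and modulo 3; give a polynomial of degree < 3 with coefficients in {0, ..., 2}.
Multiply as integer polynomials: a · b = 2·x^4 + 5·x^3 + 4·x^2 + x. Reducing coefficients mod 3: a · b ≡ 2·x^4 + 2·x^3 + x^2 + x. Now divide by f(x) = x^3 + 2·x^2 + x + 1 in F_3[x], eliminating the leading term at each step:
  leading term 2·x^4: subtract (2·x)·f(x) = 2·x^4 + x^3 + 2·x^2 + 2·x, leaving x^3 + 2·x^2 + 2·x (coefficients mod 3)
  leading term x^3: subtract (1)·f(x) = x^3 + 2·x^2 + x + 1, leaving x + 2 (coefficients mod 3)
The degree is now < 3, so this is the remainder. Hence a · b ≡ x + 2 in F_3[x]/(f).

Final answer: a · b ≡ x + 2 (mod f(x))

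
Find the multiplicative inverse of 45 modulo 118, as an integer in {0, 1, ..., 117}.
45^(−1) ≡ 21 (mod 118)

Apply the extended Euclidean algorithm to (118, 45), tracking rows (r, s, t) with s·118 + t·45 = r. Each division r_prev = q·r_cur + r_new produces the new row as (previous row) − q·(current row):
  row A: (118, 1, 0)   [1·118 + 0·45 = 118]
  row B: (45, 0, 1)   [0·118 + 1·45 = 45]
  118 = 2·45 + 28   → row C = row A − 2·row B = (28, 1, −2)   [check: 1·118 − 2·45 = 28]
  45 = 1·28 + 17   → row D = row B − 1·row C = (17, −1, 3)   [check: −1·118 + 3·45 = 17]
  28 = 1·17 + 11   → row E = row C − 1·row D = (11, 2, −5)   [check: 2·118 − 5·45 = 11]
  17 = 1·11 + 6   → row F = row D − 1·row E = (6, −3, 8)   [check: −3·118 + 8·45 = 6]
  11 = 1·6 + 5   → row G = row E − 1·row F = (5, 5, −13)   [check: 5·118 − 13·45 = 5]
  6 = 1·5 + 1   → row H = row F − 1·row G = (1, −8, 21)   [check: −8·118 + 21·45 = 1]
  5 = 5·1 + 0   → remainder 0, stop. gcd = 1 (last nonzero row H).
The gcd is 1, so 45 is invertible mod 118. The last nonzero row gives −8·118 + 21·45 = 1, so t = 21. So 45^(−1) ≡ 21 (mod 118). Verify: 45 · 21 = 945 ≡ 1 (mod 118). ✓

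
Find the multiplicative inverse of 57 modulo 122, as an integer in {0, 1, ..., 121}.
57^(−1) ≡ 15 (mod 122)

Apply the extended Euclidean algorithm to (122, 57), tracking rows (r, s, t) with s·122 + t·57 = r. Each division r_prev = q·r_cur + r_new produces the new row as (previous row) − q·(current row):
  row A: (122, 1, 0)   [1·122 + 0·57 = 122]
  row B: (57, 0, 1)   [0·122 + 1·57 = 57]
  122 = 2·57 + 8   → row C = row A − 2·row B = (8, 1, −2)   [check: 1·122 − 2·57 = 8]
  57 = 7·8 + 1   → row D = row B − 7·row C = (1, −7, 15)   [check: −7·122 + 15·57 = 1]
  8 = 8·1 + 0   → remainder 0, stop. gcd = 1 (last nonzero row D).
The gcd is 1, so 57 is invertible mod 122. The last nonzero row gives −7·122 + 15·57 = 1, so t = 15. So 57^(−1) ≡ 15 (mod 122). Verify: 57 · 15 = 855 ≡ 1 (mod 122). ✓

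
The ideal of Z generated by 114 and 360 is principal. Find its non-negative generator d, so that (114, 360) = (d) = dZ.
(114, 360) = (6); d = 6

In the PID Z, (a, b) is generated by gcd(a, b). Compute gcd(360, 114) with the extended Euclidean algorithm, tracking rows (r, s, t) with s·360 + t·114 = r:
  row A: (360, 1, 0)   [1·360 + 0·114 = 360]
  row B: (114, 0, 1)   [0·360 + 1·114 = 114]
  360 = 3·114 + 18   → row C = row A − 3·row B = (18, 1, −3)   [check: 1·360 − 3·114 = 18]
  114 = 6·18 + 6   → row D = row B − 6·row C = (6, −6, 19)   [check: −6·360 + 19·114 = 6]
  18 = 3·6 + 0   → remainder 0, stop. gcd = 6 (last nonzero row D).
So gcd(114, 360) = 6, with Bézout identity −6·360 + 19·114 = 6. Containment (⊇): the Bézout identity exhibits 6 as an element of (114, 360), giving (6) ⊆ (114, 360). Containment (⊆): since 6 | 114 and 6 | 360 (114 = 6·19, 360 = 6·60), every Z-linear combination of 114 and 360 is divisible by 6, so (114, 360) ⊆ (6). Therefore (114, 360) = (6), d = 6.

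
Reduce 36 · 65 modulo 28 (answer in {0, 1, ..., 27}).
16

Reduce the factors first: 36 ≡ 8, 65 ≡ 9 (mod 28), so 36 · 65 ≡ 8 · 9 (mod 28). 8 · 9 = 72. Dividing by 28: 72 = 2·28 + 16. So (36 · 65) mod 28 = 16.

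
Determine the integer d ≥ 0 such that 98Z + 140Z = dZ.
In the PID Z, (a, b) is generated by gcd(a, b). Compute gcd(140, 98) with the extended Euclidean algorithm, tracking rows (r, s, t) with s·140 + t·98 = r:
  row A: (140, 1, 0)   [1·140 + 0·98 = 140]
  row B: (98, 0, 1)   [0·140 + 1·98 = 98]
  140 = 1·98 + 42   → row C = row A − 1·row B = (42, 1, −1)   [check: 1·140 − 1·98 = 42]
  98 = 2·42 + 14   → row D = row B − 2·row C = (14, −2, 3)   [check: −2·140 + 3·98 = 14]
  42 = 3·14 + 0   → remainder 0, stop. gcd = 14 (last nonzero row D).
So gcd(98, 140) = 14, with Bézout identity −2·140 + 3·98 = 14. Containment (⊇): the Bézout identity exhibits 14 as an element of (98, 140), giving (14) ⊆ (98, 140). Containment (⊆): since 14 | 98 and 14 | 140 (98 = 14·7, 140 = 14·10), every Z-linear combination of 98 and 140 is divisible by 14, so (98, 140) ⊆ (14). Therefore (98, 140) = (14), d = 14.

Final answer: (98, 140) = (14); d = 14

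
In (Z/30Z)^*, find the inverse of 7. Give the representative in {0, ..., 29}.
7^(−1) ≡ 13 (mod 30)

Apply the extended Euclidean algorithm to (30, 7), tracking rows (r, s, t) with s·30 + t·7 = r. Each division r_prev = q·r_cur + r_new produces the new row as (previous row) − q·(current row):
  row A: (30, 1, 0)   [1·30 + 0·7 = 30]
  row B: (7, 0, 1)   [0·30 + 1·7 = 7]
  30 = 4·7 + 2   → row C = row A − 4·row B = (2, 1, −4)   [check: 1·30 − 4·7 = 2]
  7 = 3·2 + 1   → row D = row B − 3·row C = (1, −3, 13)   [check: −3·30 + 13·7 = 1]
  2 = 2·1 + 0   → remainder 0, stop. gcd = 1 (last nonzero row D).
The gcd is 1, so 7 is invertible mod 30. The last nonzero row gives −3·30 + 13·7 = 1, so t = 13. So 7^(−1) ≡ 13 (mod 30). Verify: 7 · 13 = 91 ≡ 1 (mod 30). ✓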